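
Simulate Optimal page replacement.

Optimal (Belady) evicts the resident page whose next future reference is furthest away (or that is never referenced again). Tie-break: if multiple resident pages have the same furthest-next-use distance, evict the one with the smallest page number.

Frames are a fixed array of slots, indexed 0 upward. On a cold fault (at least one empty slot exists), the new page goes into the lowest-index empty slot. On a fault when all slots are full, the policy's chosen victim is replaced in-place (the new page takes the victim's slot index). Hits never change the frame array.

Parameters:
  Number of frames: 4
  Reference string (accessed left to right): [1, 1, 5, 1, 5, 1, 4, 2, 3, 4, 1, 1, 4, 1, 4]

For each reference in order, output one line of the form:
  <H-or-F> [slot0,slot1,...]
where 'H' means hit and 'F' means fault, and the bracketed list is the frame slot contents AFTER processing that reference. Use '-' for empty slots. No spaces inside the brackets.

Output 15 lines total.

F [1,-,-,-]
H [1,-,-,-]
F [1,5,-,-]
H [1,5,-,-]
H [1,5,-,-]
H [1,5,-,-]
F [1,5,4,-]
F [1,5,4,2]
F [1,5,4,3]
H [1,5,4,3]
H [1,5,4,3]
H [1,5,4,3]
H [1,5,4,3]
H [1,5,4,3]
H [1,5,4,3]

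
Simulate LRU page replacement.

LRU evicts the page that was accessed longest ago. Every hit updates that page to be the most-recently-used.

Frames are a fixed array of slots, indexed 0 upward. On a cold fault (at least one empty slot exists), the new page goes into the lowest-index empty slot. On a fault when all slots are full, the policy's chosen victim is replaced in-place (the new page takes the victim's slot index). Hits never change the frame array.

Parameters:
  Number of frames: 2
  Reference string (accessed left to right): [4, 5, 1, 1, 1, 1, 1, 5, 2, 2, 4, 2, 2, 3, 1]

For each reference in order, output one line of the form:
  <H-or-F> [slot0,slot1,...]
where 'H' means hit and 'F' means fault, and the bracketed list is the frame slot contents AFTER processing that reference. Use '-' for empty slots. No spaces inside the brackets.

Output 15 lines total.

F [4,-]
F [4,5]
F [1,5]
H [1,5]
H [1,5]
H [1,5]
H [1,5]
H [1,5]
F [2,5]
H [2,5]
F [2,4]
H [2,4]
H [2,4]
F [2,3]
F [1,3]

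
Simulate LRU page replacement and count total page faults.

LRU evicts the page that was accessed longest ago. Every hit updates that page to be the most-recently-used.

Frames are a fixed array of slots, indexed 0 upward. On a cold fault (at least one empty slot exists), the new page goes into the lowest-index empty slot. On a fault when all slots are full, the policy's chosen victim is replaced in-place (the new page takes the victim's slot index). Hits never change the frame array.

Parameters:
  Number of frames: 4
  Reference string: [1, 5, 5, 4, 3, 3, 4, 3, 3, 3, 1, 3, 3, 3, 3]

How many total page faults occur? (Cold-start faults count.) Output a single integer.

Answer: 4

Derivation:
Step 0: ref 1 → FAULT, frames=[1,-,-,-]
Step 1: ref 5 → FAULT, frames=[1,5,-,-]
Step 2: ref 5 → HIT, frames=[1,5,-,-]
Step 3: ref 4 → FAULT, frames=[1,5,4,-]
Step 4: ref 3 → FAULT, frames=[1,5,4,3]
Step 5: ref 3 → HIT, frames=[1,5,4,3]
Step 6: ref 4 → HIT, frames=[1,5,4,3]
Step 7: ref 3 → HIT, frames=[1,5,4,3]
Step 8: ref 3 → HIT, frames=[1,5,4,3]
Step 9: ref 3 → HIT, frames=[1,5,4,3]
Step 10: ref 1 → HIT, frames=[1,5,4,3]
Step 11: ref 3 → HIT, frames=[1,5,4,3]
Step 12: ref 3 → HIT, frames=[1,5,4,3]
Step 13: ref 3 → HIT, frames=[1,5,4,3]
Step 14: ref 3 → HIT, frames=[1,5,4,3]
Total faults: 4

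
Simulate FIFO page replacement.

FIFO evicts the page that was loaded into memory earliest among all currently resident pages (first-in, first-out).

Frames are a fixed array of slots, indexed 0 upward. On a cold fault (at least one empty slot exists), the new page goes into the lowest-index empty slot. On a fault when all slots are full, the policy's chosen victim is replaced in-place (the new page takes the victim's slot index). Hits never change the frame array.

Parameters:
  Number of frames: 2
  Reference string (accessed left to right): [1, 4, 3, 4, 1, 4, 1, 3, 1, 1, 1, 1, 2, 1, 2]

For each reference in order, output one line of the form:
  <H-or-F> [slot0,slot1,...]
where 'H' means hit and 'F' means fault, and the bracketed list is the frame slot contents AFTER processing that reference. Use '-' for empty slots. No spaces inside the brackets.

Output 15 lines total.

F [1,-]
F [1,4]
F [3,4]
H [3,4]
F [3,1]
F [4,1]
H [4,1]
F [4,3]
F [1,3]
H [1,3]
H [1,3]
H [1,3]
F [1,2]
H [1,2]
H [1,2]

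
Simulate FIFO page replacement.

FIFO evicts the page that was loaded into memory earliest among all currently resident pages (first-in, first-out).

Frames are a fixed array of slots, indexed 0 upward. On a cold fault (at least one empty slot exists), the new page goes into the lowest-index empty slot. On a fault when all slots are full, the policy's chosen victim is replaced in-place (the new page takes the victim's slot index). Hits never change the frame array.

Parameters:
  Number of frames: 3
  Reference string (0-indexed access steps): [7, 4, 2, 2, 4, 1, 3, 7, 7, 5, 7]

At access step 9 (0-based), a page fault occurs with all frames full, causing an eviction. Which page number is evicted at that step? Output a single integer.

Answer: 1

Derivation:
Step 0: ref 7 -> FAULT, frames=[7,-,-]
Step 1: ref 4 -> FAULT, frames=[7,4,-]
Step 2: ref 2 -> FAULT, frames=[7,4,2]
Step 3: ref 2 -> HIT, frames=[7,4,2]
Step 4: ref 4 -> HIT, frames=[7,4,2]
Step 5: ref 1 -> FAULT, evict 7, frames=[1,4,2]
Step 6: ref 3 -> FAULT, evict 4, frames=[1,3,2]
Step 7: ref 7 -> FAULT, evict 2, frames=[1,3,7]
Step 8: ref 7 -> HIT, frames=[1,3,7]
Step 9: ref 5 -> FAULT, evict 1, frames=[5,3,7]
At step 9: evicted page 1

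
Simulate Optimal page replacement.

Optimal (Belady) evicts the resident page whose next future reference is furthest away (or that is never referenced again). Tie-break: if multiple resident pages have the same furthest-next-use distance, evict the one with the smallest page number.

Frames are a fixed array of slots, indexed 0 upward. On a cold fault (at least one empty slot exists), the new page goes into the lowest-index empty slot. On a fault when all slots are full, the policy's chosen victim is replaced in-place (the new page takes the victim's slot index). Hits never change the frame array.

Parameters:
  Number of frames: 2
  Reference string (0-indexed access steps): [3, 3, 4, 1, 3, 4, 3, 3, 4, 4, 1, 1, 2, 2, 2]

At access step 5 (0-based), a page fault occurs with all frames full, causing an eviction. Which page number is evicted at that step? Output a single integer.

Step 0: ref 3 -> FAULT, frames=[3,-]
Step 1: ref 3 -> HIT, frames=[3,-]
Step 2: ref 4 -> FAULT, frames=[3,4]
Step 3: ref 1 -> FAULT, evict 4, frames=[3,1]
Step 4: ref 3 -> HIT, frames=[3,1]
Step 5: ref 4 -> FAULT, evict 1, frames=[3,4]
At step 5: evicted page 1

Answer: 1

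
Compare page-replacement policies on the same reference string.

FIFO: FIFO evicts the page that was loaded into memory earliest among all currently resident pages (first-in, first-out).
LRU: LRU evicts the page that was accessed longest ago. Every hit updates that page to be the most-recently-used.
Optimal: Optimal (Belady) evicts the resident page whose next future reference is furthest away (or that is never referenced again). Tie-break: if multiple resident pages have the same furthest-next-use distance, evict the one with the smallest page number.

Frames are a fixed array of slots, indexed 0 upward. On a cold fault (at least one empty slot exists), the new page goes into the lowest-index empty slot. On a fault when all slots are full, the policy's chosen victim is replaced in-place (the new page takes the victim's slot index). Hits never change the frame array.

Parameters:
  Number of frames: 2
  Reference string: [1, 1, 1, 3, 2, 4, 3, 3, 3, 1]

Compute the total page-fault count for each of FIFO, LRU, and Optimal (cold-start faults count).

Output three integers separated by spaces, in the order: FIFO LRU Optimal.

Answer: 6 6 5

Derivation:
--- FIFO ---
  step 0: ref 1 -> FAULT, frames=[1,-] (faults so far: 1)
  step 1: ref 1 -> HIT, frames=[1,-] (faults so far: 1)
  step 2: ref 1 -> HIT, frames=[1,-] (faults so far: 1)
  step 3: ref 3 -> FAULT, frames=[1,3] (faults so far: 2)
  step 4: ref 2 -> FAULT, evict 1, frames=[2,3] (faults so far: 3)
  step 5: ref 4 -> FAULT, evict 3, frames=[2,4] (faults so far: 4)
  step 6: ref 3 -> FAULT, evict 2, frames=[3,4] (faults so far: 5)
  step 7: ref 3 -> HIT, frames=[3,4] (faults so far: 5)
  step 8: ref 3 -> HIT, frames=[3,4] (faults so far: 5)
  step 9: ref 1 -> FAULT, evict 4, frames=[3,1] (faults so far: 6)
  FIFO total faults: 6
--- LRU ---
  step 0: ref 1 -> FAULT, frames=[1,-] (faults so far: 1)
  step 1: ref 1 -> HIT, frames=[1,-] (faults so far: 1)
  step 2: ref 1 -> HIT, frames=[1,-] (faults so far: 1)
  step 3: ref 3 -> FAULT, frames=[1,3] (faults so far: 2)
  step 4: ref 2 -> FAULT, evict 1, frames=[2,3] (faults so far: 3)
  step 5: ref 4 -> FAULT, evict 3, frames=[2,4] (faults so far: 4)
  step 6: ref 3 -> FAULT, evict 2, frames=[3,4] (faults so far: 5)
  step 7: ref 3 -> HIT, frames=[3,4] (faults so far: 5)
  step 8: ref 3 -> HIT, frames=[3,4] (faults so far: 5)
  step 9: ref 1 -> FAULT, evict 4, frames=[3,1] (faults so far: 6)
  LRU total faults: 6
--- Optimal ---
  step 0: ref 1 -> FAULT, frames=[1,-] (faults so far: 1)
  step 1: ref 1 -> HIT, frames=[1,-] (faults so far: 1)
  step 2: ref 1 -> HIT, frames=[1,-] (faults so far: 1)
  step 3: ref 3 -> FAULT, frames=[1,3] (faults so far: 2)
  step 4: ref 2 -> FAULT, evict 1, frames=[2,3] (faults so far: 3)
  step 5: ref 4 -> FAULT, evict 2, frames=[4,3] (faults so far: 4)
  step 6: ref 3 -> HIT, frames=[4,3] (faults so far: 4)
  step 7: ref 3 -> HIT, frames=[4,3] (faults so far: 4)
  step 8: ref 3 -> HIT, frames=[4,3] (faults so far: 4)
  step 9: ref 1 -> FAULT, evict 3, frames=[4,1] (faults so far: 5)
  Optimal total faults: 5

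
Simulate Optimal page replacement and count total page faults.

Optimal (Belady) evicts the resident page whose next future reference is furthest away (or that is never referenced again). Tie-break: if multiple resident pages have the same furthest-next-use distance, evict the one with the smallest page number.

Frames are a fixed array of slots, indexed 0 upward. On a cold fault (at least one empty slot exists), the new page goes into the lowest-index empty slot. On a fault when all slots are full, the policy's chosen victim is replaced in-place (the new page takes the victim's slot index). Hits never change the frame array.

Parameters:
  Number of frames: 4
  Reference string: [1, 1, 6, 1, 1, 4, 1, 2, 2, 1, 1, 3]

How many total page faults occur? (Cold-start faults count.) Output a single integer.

Answer: 5

Derivation:
Step 0: ref 1 → FAULT, frames=[1,-,-,-]
Step 1: ref 1 → HIT, frames=[1,-,-,-]
Step 2: ref 6 → FAULT, frames=[1,6,-,-]
Step 3: ref 1 → HIT, frames=[1,6,-,-]
Step 4: ref 1 → HIT, frames=[1,6,-,-]
Step 5: ref 4 → FAULT, frames=[1,6,4,-]
Step 6: ref 1 → HIT, frames=[1,6,4,-]
Step 7: ref 2 → FAULT, frames=[1,6,4,2]
Step 8: ref 2 → HIT, frames=[1,6,4,2]
Step 9: ref 1 → HIT, frames=[1,6,4,2]
Step 10: ref 1 → HIT, frames=[1,6,4,2]
Step 11: ref 3 → FAULT (evict 1), frames=[3,6,4,2]
Total faults: 5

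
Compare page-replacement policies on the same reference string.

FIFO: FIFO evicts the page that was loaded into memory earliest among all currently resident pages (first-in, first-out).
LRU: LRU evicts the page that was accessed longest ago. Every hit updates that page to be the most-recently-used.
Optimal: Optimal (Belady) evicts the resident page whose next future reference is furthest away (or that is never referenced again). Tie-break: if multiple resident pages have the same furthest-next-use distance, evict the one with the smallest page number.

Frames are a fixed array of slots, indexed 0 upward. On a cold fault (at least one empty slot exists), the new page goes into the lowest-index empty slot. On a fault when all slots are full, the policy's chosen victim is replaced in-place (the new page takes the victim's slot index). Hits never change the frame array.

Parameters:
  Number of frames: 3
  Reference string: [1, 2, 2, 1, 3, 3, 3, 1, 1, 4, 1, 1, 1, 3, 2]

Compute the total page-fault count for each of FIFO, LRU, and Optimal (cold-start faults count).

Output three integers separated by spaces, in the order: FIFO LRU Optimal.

--- FIFO ---
  step 0: ref 1 -> FAULT, frames=[1,-,-] (faults so far: 1)
  step 1: ref 2 -> FAULT, frames=[1,2,-] (faults so far: 2)
  step 2: ref 2 -> HIT, frames=[1,2,-] (faults so far: 2)
  step 3: ref 1 -> HIT, frames=[1,2,-] (faults so far: 2)
  step 4: ref 3 -> FAULT, frames=[1,2,3] (faults so far: 3)
  step 5: ref 3 -> HIT, frames=[1,2,3] (faults so far: 3)
  step 6: ref 3 -> HIT, frames=[1,2,3] (faults so far: 3)
  step 7: ref 1 -> HIT, frames=[1,2,3] (faults so far: 3)
  step 8: ref 1 -> HIT, frames=[1,2,3] (faults so far: 3)
  step 9: ref 4 -> FAULT, evict 1, frames=[4,2,3] (faults so far: 4)
  step 10: ref 1 -> FAULT, evict 2, frames=[4,1,3] (faults so far: 5)
  step 11: ref 1 -> HIT, frames=[4,1,3] (faults so far: 5)
  step 12: ref 1 -> HIT, frames=[4,1,3] (faults so far: 5)
  step 13: ref 3 -> HIT, frames=[4,1,3] (faults so far: 5)
  step 14: ref 2 -> FAULT, evict 3, frames=[4,1,2] (faults so far: 6)
  FIFO total faults: 6
--- LRU ---
  step 0: ref 1 -> FAULT, frames=[1,-,-] (faults so far: 1)
  step 1: ref 2 -> FAULT, frames=[1,2,-] (faults so far: 2)
  step 2: ref 2 -> HIT, frames=[1,2,-] (faults so far: 2)
  step 3: ref 1 -> HIT, frames=[1,2,-] (faults so far: 2)
  step 4: ref 3 -> FAULT, frames=[1,2,3] (faults so far: 3)
  step 5: ref 3 -> HIT, frames=[1,2,3] (faults so far: 3)
  step 6: ref 3 -> HIT, frames=[1,2,3] (faults so far: 3)
  step 7: ref 1 -> HIT, frames=[1,2,3] (faults so far: 3)
  step 8: ref 1 -> HIT, frames=[1,2,3] (faults so far: 3)
  step 9: ref 4 -> FAULT, evict 2, frames=[1,4,3] (faults so far: 4)
  step 10: ref 1 -> HIT, frames=[1,4,3] (faults so far: 4)
  step 11: ref 1 -> HIT, frames=[1,4,3] (faults so far: 4)
  step 12: ref 1 -> HIT, frames=[1,4,3] (faults so far: 4)
  step 13: ref 3 -> HIT, frames=[1,4,3] (faults so far: 4)
  step 14: ref 2 -> FAULT, evict 4, frames=[1,2,3] (faults so far: 5)
  LRU total faults: 5
--- Optimal ---
  step 0: ref 1 -> FAULT, frames=[1,-,-] (faults so far: 1)
  step 1: ref 2 -> FAULT, frames=[1,2,-] (faults so far: 2)
  step 2: ref 2 -> HIT, frames=[1,2,-] (faults so far: 2)
  step 3: ref 1 -> HIT, frames=[1,2,-] (faults so far: 2)
  step 4: ref 3 -> FAULT, frames=[1,2,3] (faults so far: 3)
  step 5: ref 3 -> HIT, frames=[1,2,3] (faults so far: 3)
  step 6: ref 3 -> HIT, frames=[1,2,3] (faults so far: 3)
  step 7: ref 1 -> HIT, frames=[1,2,3] (faults so far: 3)
  step 8: ref 1 -> HIT, frames=[1,2,3] (faults so far: 3)
  step 9: ref 4 -> FAULT, evict 2, frames=[1,4,3] (faults so far: 4)
  step 10: ref 1 -> HIT, frames=[1,4,3] (faults so far: 4)
  step 11: ref 1 -> HIT, frames=[1,4,3] (faults so far: 4)
  step 12: ref 1 -> HIT, frames=[1,4,3] (faults so far: 4)
  step 13: ref 3 -> HIT, frames=[1,4,3] (faults so far: 4)
  step 14: ref 2 -> FAULT, evict 1, frames=[2,4,3] (faults so far: 5)
  Optimal total faults: 5

Answer: 6 5 5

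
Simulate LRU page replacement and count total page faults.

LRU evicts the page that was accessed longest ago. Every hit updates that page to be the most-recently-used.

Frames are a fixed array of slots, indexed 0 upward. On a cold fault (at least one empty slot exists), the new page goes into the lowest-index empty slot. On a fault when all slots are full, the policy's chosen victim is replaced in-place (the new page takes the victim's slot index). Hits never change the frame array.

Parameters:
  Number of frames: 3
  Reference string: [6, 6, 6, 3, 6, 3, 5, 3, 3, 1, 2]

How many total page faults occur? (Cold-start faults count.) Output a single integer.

Answer: 5

Derivation:
Step 0: ref 6 → FAULT, frames=[6,-,-]
Step 1: ref 6 → HIT, frames=[6,-,-]
Step 2: ref 6 → HIT, frames=[6,-,-]
Step 3: ref 3 → FAULT, frames=[6,3,-]
Step 4: ref 6 → HIT, frames=[6,3,-]
Step 5: ref 3 → HIT, frames=[6,3,-]
Step 6: ref 5 → FAULT, frames=[6,3,5]
Step 7: ref 3 → HIT, frames=[6,3,5]
Step 8: ref 3 → HIT, frames=[6,3,5]
Step 9: ref 1 → FAULT (evict 6), frames=[1,3,5]
Step 10: ref 2 → FAULT (evict 5), frames=[1,3,2]
Total faults: 5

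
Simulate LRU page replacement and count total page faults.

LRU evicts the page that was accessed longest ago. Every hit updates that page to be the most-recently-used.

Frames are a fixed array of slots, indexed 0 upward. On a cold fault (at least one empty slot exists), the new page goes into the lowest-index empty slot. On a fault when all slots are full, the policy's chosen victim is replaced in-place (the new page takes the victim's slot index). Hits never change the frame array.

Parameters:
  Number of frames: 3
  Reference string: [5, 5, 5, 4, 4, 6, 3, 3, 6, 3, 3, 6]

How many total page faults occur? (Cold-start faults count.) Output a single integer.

Step 0: ref 5 → FAULT, frames=[5,-,-]
Step 1: ref 5 → HIT, frames=[5,-,-]
Step 2: ref 5 → HIT, frames=[5,-,-]
Step 3: ref 4 → FAULT, frames=[5,4,-]
Step 4: ref 4 → HIT, frames=[5,4,-]
Step 5: ref 6 → FAULT, frames=[5,4,6]
Step 6: ref 3 → FAULT (evict 5), frames=[3,4,6]
Step 7: ref 3 → HIT, frames=[3,4,6]
Step 8: ref 6 → HIT, frames=[3,4,6]
Step 9: ref 3 → HIT, frames=[3,4,6]
Step 10: ref 3 → HIT, frames=[3,4,6]
Step 11: ref 6 → HIT, frames=[3,4,6]
Total faults: 4

Answer: 4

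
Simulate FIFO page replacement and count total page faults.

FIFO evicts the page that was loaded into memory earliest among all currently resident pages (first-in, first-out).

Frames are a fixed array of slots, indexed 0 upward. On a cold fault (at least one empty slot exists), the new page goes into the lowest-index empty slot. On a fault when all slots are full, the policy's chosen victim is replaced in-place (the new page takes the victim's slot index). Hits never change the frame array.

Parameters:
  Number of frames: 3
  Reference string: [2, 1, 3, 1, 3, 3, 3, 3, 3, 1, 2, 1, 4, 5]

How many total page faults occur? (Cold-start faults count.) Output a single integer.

Step 0: ref 2 → FAULT, frames=[2,-,-]
Step 1: ref 1 → FAULT, frames=[2,1,-]
Step 2: ref 3 → FAULT, frames=[2,1,3]
Step 3: ref 1 → HIT, frames=[2,1,3]
Step 4: ref 3 → HIT, frames=[2,1,3]
Step 5: ref 3 → HIT, frames=[2,1,3]
Step 6: ref 3 → HIT, frames=[2,1,3]
Step 7: ref 3 → HIT, frames=[2,1,3]
Step 8: ref 3 → HIT, frames=[2,1,3]
Step 9: ref 1 → HIT, frames=[2,1,3]
Step 10: ref 2 → HIT, frames=[2,1,3]
Step 11: ref 1 → HIT, frames=[2,1,3]
Step 12: ref 4 → FAULT (evict 2), frames=[4,1,3]
Step 13: ref 5 → FAULT (evict 1), frames=[4,5,3]
Total faults: 5

Answer: 5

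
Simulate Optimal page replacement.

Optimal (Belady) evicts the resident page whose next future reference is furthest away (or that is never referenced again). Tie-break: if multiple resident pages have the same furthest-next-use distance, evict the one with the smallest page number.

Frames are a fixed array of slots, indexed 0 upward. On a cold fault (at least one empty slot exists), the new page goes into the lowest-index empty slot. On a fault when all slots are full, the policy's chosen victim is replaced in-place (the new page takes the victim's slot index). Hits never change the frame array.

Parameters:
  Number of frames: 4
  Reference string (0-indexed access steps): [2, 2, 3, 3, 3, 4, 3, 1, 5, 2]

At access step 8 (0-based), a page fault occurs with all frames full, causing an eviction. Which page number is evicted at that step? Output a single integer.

Answer: 1

Derivation:
Step 0: ref 2 -> FAULT, frames=[2,-,-,-]
Step 1: ref 2 -> HIT, frames=[2,-,-,-]
Step 2: ref 3 -> FAULT, frames=[2,3,-,-]
Step 3: ref 3 -> HIT, frames=[2,3,-,-]
Step 4: ref 3 -> HIT, frames=[2,3,-,-]
Step 5: ref 4 -> FAULT, frames=[2,3,4,-]
Step 6: ref 3 -> HIT, frames=[2,3,4,-]
Step 7: ref 1 -> FAULT, frames=[2,3,4,1]
Step 8: ref 5 -> FAULT, evict 1, frames=[2,3,4,5]
At step 8: evicted page 1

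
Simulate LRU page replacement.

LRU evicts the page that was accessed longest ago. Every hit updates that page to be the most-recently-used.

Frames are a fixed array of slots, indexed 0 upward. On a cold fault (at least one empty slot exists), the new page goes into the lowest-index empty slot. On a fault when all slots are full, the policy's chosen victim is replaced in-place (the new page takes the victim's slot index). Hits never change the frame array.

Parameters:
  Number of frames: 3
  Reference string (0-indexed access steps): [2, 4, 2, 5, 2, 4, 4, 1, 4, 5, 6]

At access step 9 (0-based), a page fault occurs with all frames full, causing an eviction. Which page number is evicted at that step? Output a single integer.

Answer: 2

Derivation:
Step 0: ref 2 -> FAULT, frames=[2,-,-]
Step 1: ref 4 -> FAULT, frames=[2,4,-]
Step 2: ref 2 -> HIT, frames=[2,4,-]
Step 3: ref 5 -> FAULT, frames=[2,4,5]
Step 4: ref 2 -> HIT, frames=[2,4,5]
Step 5: ref 4 -> HIT, frames=[2,4,5]
Step 6: ref 4 -> HIT, frames=[2,4,5]
Step 7: ref 1 -> FAULT, evict 5, frames=[2,4,1]
Step 8: ref 4 -> HIT, frames=[2,4,1]
Step 9: ref 5 -> FAULT, evict 2, frames=[5,4,1]
At step 9: evicted page 2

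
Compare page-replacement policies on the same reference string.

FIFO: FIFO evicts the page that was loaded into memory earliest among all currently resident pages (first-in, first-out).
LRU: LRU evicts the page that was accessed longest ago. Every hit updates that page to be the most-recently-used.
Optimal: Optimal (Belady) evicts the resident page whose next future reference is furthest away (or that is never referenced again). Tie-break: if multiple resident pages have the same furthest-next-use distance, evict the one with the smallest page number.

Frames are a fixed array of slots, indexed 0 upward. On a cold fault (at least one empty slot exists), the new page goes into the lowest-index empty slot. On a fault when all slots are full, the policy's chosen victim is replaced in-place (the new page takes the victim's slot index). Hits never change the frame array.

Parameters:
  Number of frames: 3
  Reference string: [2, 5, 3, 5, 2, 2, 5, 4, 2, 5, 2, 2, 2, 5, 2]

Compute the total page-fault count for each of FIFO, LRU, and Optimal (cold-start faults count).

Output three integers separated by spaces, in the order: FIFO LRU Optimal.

Answer: 6 4 4

Derivation:
--- FIFO ---
  step 0: ref 2 -> FAULT, frames=[2,-,-] (faults so far: 1)
  step 1: ref 5 -> FAULT, frames=[2,5,-] (faults so far: 2)
  step 2: ref 3 -> FAULT, frames=[2,5,3] (faults so far: 3)
  step 3: ref 5 -> HIT, frames=[2,5,3] (faults so far: 3)
  step 4: ref 2 -> HIT, frames=[2,5,3] (faults so far: 3)
  step 5: ref 2 -> HIT, frames=[2,5,3] (faults so far: 3)
  step 6: ref 5 -> HIT, frames=[2,5,3] (faults so far: 3)
  step 7: ref 4 -> FAULT, evict 2, frames=[4,5,3] (faults so far: 4)
  step 8: ref 2 -> FAULT, evict 5, frames=[4,2,3] (faults so far: 5)
  step 9: ref 5 -> FAULT, evict 3, frames=[4,2,5] (faults so far: 6)
  step 10: ref 2 -> HIT, frames=[4,2,5] (faults so far: 6)
  step 11: ref 2 -> HIT, frames=[4,2,5] (faults so far: 6)
  step 12: ref 2 -> HIT, frames=[4,2,5] (faults so far: 6)
  step 13: ref 5 -> HIT, frames=[4,2,5] (faults so far: 6)
  step 14: ref 2 -> HIT, frames=[4,2,5] (faults so far: 6)
  FIFO total faults: 6
--- LRU ---
  step 0: ref 2 -> FAULT, frames=[2,-,-] (faults so far: 1)
  step 1: ref 5 -> FAULT, frames=[2,5,-] (faults so far: 2)
  step 2: ref 3 -> FAULT, frames=[2,5,3] (faults so far: 3)
  step 3: ref 5 -> HIT, frames=[2,5,3] (faults so far: 3)
  step 4: ref 2 -> HIT, frames=[2,5,3] (faults so far: 3)
  step 5: ref 2 -> HIT, frames=[2,5,3] (faults so far: 3)
  step 6: ref 5 -> HIT, frames=[2,5,3] (faults so far: 3)
  step 7: ref 4 -> FAULT, evict 3, frames=[2,5,4] (faults so far: 4)
  step 8: ref 2 -> HIT, frames=[2,5,4] (faults so far: 4)
  step 9: ref 5 -> HIT, frames=[2,5,4] (faults so far: 4)
  step 10: ref 2 -> HIT, frames=[2,5,4] (faults so far: 4)
  step 11: ref 2 -> HIT, frames=[2,5,4] (faults so far: 4)
  step 12: ref 2 -> HIT, frames=[2,5,4] (faults so far: 4)
  step 13: ref 5 -> HIT, frames=[2,5,4] (faults so far: 4)
  step 14: ref 2 -> HIT, frames=[2,5,4] (faults so far: 4)
  LRU total faults: 4
--- Optimal ---
  step 0: ref 2 -> FAULT, frames=[2,-,-] (faults so far: 1)
  step 1: ref 5 -> FAULT, frames=[2,5,-] (faults so far: 2)
  step 2: ref 3 -> FAULT, frames=[2,5,3] (faults so far: 3)
  step 3: ref 5 -> HIT, frames=[2,5,3] (faults so far: 3)
  step 4: ref 2 -> HIT, frames=[2,5,3] (faults so far: 3)
  step 5: ref 2 -> HIT, frames=[2,5,3] (faults so far: 3)
  step 6: ref 5 -> HIT, frames=[2,5,3] (faults so far: 3)
  step 7: ref 4 -> FAULT, evict 3, frames=[2,5,4] (faults so far: 4)
  step 8: ref 2 -> HIT, frames=[2,5,4] (faults so far: 4)
  step 9: ref 5 -> HIT, frames=[2,5,4] (faults so far: 4)
  step 10: ref 2 -> HIT, frames=[2,5,4] (faults so far: 4)
  step 11: ref 2 -> HIT, frames=[2,5,4] (faults so far: 4)
  step 12: ref 2 -> HIT, frames=[2,5,4] (faults so far: 4)
  step 13: ref 5 -> HIT, frames=[2,5,4] (faults so far: 4)
  step 14: ref 2 -> HIT, frames=[2,5,4] (faults so far: 4)
  Optimal total faults: 4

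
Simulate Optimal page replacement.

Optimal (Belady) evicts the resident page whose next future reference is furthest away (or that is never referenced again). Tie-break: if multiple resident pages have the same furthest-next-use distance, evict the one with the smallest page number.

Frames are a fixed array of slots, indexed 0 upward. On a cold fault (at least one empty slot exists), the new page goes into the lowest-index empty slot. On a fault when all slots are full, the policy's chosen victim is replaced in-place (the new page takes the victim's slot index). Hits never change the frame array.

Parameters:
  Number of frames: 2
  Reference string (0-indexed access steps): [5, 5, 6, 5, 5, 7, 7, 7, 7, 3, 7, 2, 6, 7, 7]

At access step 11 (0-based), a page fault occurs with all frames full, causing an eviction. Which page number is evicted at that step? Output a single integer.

Answer: 3

Derivation:
Step 0: ref 5 -> FAULT, frames=[5,-]
Step 1: ref 5 -> HIT, frames=[5,-]
Step 2: ref 6 -> FAULT, frames=[5,6]
Step 3: ref 5 -> HIT, frames=[5,6]
Step 4: ref 5 -> HIT, frames=[5,6]
Step 5: ref 7 -> FAULT, evict 5, frames=[7,6]
Step 6: ref 7 -> HIT, frames=[7,6]
Step 7: ref 7 -> HIT, frames=[7,6]
Step 8: ref 7 -> HIT, frames=[7,6]
Step 9: ref 3 -> FAULT, evict 6, frames=[7,3]
Step 10: ref 7 -> HIT, frames=[7,3]
Step 11: ref 2 -> FAULT, evict 3, frames=[7,2]
At step 11: evicted page 3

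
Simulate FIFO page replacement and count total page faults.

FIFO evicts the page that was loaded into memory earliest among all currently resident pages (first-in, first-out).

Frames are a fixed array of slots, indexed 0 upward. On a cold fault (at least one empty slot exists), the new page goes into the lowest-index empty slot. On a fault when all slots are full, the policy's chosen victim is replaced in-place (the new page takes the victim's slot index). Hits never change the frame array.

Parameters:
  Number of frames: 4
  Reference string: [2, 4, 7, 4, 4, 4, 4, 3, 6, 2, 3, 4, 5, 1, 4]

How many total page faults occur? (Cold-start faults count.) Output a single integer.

Step 0: ref 2 → FAULT, frames=[2,-,-,-]
Step 1: ref 4 → FAULT, frames=[2,4,-,-]
Step 2: ref 7 → FAULT, frames=[2,4,7,-]
Step 3: ref 4 → HIT, frames=[2,4,7,-]
Step 4: ref 4 → HIT, frames=[2,4,7,-]
Step 5: ref 4 → HIT, frames=[2,4,7,-]
Step 6: ref 4 → HIT, frames=[2,4,7,-]
Step 7: ref 3 → FAULT, frames=[2,4,7,3]
Step 8: ref 6 → FAULT (evict 2), frames=[6,4,7,3]
Step 9: ref 2 → FAULT (evict 4), frames=[6,2,7,3]
Step 10: ref 3 → HIT, frames=[6,2,7,3]
Step 11: ref 4 → FAULT (evict 7), frames=[6,2,4,3]
Step 12: ref 5 → FAULT (evict 3), frames=[6,2,4,5]
Step 13: ref 1 → FAULT (evict 6), frames=[1,2,4,5]
Step 14: ref 4 → HIT, frames=[1,2,4,5]
Total faults: 9

Answer: 9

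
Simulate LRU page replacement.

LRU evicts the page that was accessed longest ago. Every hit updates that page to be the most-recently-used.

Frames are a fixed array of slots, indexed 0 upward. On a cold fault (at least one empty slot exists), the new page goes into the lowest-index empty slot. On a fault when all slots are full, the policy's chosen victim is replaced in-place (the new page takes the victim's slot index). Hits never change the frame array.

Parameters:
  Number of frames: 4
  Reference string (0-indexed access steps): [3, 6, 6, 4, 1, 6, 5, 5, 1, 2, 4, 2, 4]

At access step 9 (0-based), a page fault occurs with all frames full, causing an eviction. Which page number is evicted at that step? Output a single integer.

Answer: 4

Derivation:
Step 0: ref 3 -> FAULT, frames=[3,-,-,-]
Step 1: ref 6 -> FAULT, frames=[3,6,-,-]
Step 2: ref 6 -> HIT, frames=[3,6,-,-]
Step 3: ref 4 -> FAULT, frames=[3,6,4,-]
Step 4: ref 1 -> FAULT, frames=[3,6,4,1]
Step 5: ref 6 -> HIT, frames=[3,6,4,1]
Step 6: ref 5 -> FAULT, evict 3, frames=[5,6,4,1]
Step 7: ref 5 -> HIT, frames=[5,6,4,1]
Step 8: ref 1 -> HIT, frames=[5,6,4,1]
Step 9: ref 2 -> FAULT, evict 4, frames=[5,6,2,1]
At step 9: evicted page 4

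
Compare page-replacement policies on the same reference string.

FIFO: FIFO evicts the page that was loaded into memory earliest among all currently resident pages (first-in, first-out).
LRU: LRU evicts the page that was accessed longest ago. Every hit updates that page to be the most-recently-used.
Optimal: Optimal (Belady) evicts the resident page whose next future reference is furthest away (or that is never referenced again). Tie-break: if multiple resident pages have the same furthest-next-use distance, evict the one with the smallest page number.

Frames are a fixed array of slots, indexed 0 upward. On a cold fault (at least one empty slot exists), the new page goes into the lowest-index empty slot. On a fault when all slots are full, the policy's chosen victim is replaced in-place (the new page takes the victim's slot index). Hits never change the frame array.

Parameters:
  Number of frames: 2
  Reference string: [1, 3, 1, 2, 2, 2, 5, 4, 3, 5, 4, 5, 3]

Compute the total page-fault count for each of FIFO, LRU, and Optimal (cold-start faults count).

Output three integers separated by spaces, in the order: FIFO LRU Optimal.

Answer: 9 9 7

Derivation:
--- FIFO ---
  step 0: ref 1 -> FAULT, frames=[1,-] (faults so far: 1)
  step 1: ref 3 -> FAULT, frames=[1,3] (faults so far: 2)
  step 2: ref 1 -> HIT, frames=[1,3] (faults so far: 2)
  step 3: ref 2 -> FAULT, evict 1, frames=[2,3] (faults so far: 3)
  step 4: ref 2 -> HIT, frames=[2,3] (faults so far: 3)
  step 5: ref 2 -> HIT, frames=[2,3] (faults so far: 3)
  step 6: ref 5 -> FAULT, evict 3, frames=[2,5] (faults so far: 4)
  step 7: ref 4 -> FAULT, evict 2, frames=[4,5] (faults so far: 5)
  step 8: ref 3 -> FAULT, evict 5, frames=[4,3] (faults so far: 6)
  step 9: ref 5 -> FAULT, evict 4, frames=[5,3] (faults so far: 7)
  step 10: ref 4 -> FAULT, evict 3, frames=[5,4] (faults so far: 8)
  step 11: ref 5 -> HIT, frames=[5,4] (faults so far: 8)
  step 12: ref 3 -> FAULT, evict 5, frames=[3,4] (faults so far: 9)
  FIFO total faults: 9
--- LRU ---
  step 0: ref 1 -> FAULT, frames=[1,-] (faults so far: 1)
  step 1: ref 3 -> FAULT, frames=[1,3] (faults so far: 2)
  step 2: ref 1 -> HIT, frames=[1,3] (faults so far: 2)
  step 3: ref 2 -> FAULT, evict 3, frames=[1,2] (faults so far: 3)
  step 4: ref 2 -> HIT, frames=[1,2] (faults so far: 3)
  step 5: ref 2 -> HIT, frames=[1,2] (faults so far: 3)
  step 6: ref 5 -> FAULT, evict 1, frames=[5,2] (faults so far: 4)
  step 7: ref 4 -> FAULT, evict 2, frames=[5,4] (faults so far: 5)
  step 8: ref 3 -> FAULT, evict 5, frames=[3,4] (faults so far: 6)
  step 9: ref 5 -> FAULT, evict 4, frames=[3,5] (faults so far: 7)
  step 10: ref 4 -> FAULT, evict 3, frames=[4,5] (faults so far: 8)
  step 11: ref 5 -> HIT, frames=[4,5] (faults so far: 8)
  step 12: ref 3 -> FAULT, evict 4, frames=[3,5] (faults so far: 9)
  LRU total faults: 9
--- Optimal ---
  step 0: ref 1 -> FAULT, frames=[1,-] (faults so far: 1)
  step 1: ref 3 -> FAULT, frames=[1,3] (faults so far: 2)
  step 2: ref 1 -> HIT, frames=[1,3] (faults so far: 2)
  step 3: ref 2 -> FAULT, evict 1, frames=[2,3] (faults so far: 3)
  step 4: ref 2 -> HIT, frames=[2,3] (faults so far: 3)
  step 5: ref 2 -> HIT, frames=[2,3] (faults so far: 3)
  step 6: ref 5 -> FAULT, evict 2, frames=[5,3] (faults so far: 4)
  step 7: ref 4 -> FAULT, evict 5, frames=[4,3] (faults so far: 5)
  step 8: ref 3 -> HIT, frames=[4,3] (faults so far: 5)
  step 9: ref 5 -> FAULT, evict 3, frames=[4,5] (faults so far: 6)
  step 10: ref 4 -> HIT, frames=[4,5] (faults so far: 6)
  step 11: ref 5 -> HIT, frames=[4,5] (faults so far: 6)
  step 12: ref 3 -> FAULT, evict 4, frames=[3,5] (faults so far: 7)
  Optimal total faults: 7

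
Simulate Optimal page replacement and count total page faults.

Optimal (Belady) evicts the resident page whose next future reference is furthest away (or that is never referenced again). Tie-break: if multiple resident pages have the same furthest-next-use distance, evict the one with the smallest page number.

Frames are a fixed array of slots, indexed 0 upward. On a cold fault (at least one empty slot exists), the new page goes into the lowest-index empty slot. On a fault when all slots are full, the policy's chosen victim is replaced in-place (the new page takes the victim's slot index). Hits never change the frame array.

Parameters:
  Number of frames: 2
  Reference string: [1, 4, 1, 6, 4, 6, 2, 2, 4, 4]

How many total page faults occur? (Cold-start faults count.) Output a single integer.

Step 0: ref 1 → FAULT, frames=[1,-]
Step 1: ref 4 → FAULT, frames=[1,4]
Step 2: ref 1 → HIT, frames=[1,4]
Step 3: ref 6 → FAULT (evict 1), frames=[6,4]
Step 4: ref 4 → HIT, frames=[6,4]
Step 5: ref 6 → HIT, frames=[6,4]
Step 6: ref 2 → FAULT (evict 6), frames=[2,4]
Step 7: ref 2 → HIT, frames=[2,4]
Step 8: ref 4 → HIT, frames=[2,4]
Step 9: ref 4 → HIT, frames=[2,4]
Total faults: 4

Answer: 4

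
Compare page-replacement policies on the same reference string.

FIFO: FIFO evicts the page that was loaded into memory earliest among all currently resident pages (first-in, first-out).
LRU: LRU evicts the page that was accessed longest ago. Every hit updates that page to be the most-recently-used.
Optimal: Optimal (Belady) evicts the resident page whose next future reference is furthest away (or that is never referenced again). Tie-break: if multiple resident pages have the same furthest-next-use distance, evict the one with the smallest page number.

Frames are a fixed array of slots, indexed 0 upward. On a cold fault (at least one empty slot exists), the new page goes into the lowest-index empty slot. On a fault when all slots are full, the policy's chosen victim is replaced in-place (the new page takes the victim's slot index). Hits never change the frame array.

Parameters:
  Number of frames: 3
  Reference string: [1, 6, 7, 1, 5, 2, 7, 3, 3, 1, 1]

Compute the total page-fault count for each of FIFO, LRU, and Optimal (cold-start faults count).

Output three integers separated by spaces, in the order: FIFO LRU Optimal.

--- FIFO ---
  step 0: ref 1 -> FAULT, frames=[1,-,-] (faults so far: 1)
  step 1: ref 6 -> FAULT, frames=[1,6,-] (faults so far: 2)
  step 2: ref 7 -> FAULT, frames=[1,6,7] (faults so far: 3)
  step 3: ref 1 -> HIT, frames=[1,6,7] (faults so far: 3)
  step 4: ref 5 -> FAULT, evict 1, frames=[5,6,7] (faults so far: 4)
  step 5: ref 2 -> FAULT, evict 6, frames=[5,2,7] (faults so far: 5)
  step 6: ref 7 -> HIT, frames=[5,2,7] (faults so far: 5)
  step 7: ref 3 -> FAULT, evict 7, frames=[5,2,3] (faults so far: 6)
  step 8: ref 3 -> HIT, frames=[5,2,3] (faults so far: 6)
  step 9: ref 1 -> FAULT, evict 5, frames=[1,2,3] (faults so far: 7)
  step 10: ref 1 -> HIT, frames=[1,2,3] (faults so far: 7)
  FIFO total faults: 7
--- LRU ---
  step 0: ref 1 -> FAULT, frames=[1,-,-] (faults so far: 1)
  step 1: ref 6 -> FAULT, frames=[1,6,-] (faults so far: 2)
  step 2: ref 7 -> FAULT, frames=[1,6,7] (faults so far: 3)
  step 3: ref 1 -> HIT, frames=[1,6,7] (faults so far: 3)
  step 4: ref 5 -> FAULT, evict 6, frames=[1,5,7] (faults so far: 4)
  step 5: ref 2 -> FAULT, evict 7, frames=[1,5,2] (faults so far: 5)
  step 6: ref 7 -> FAULT, evict 1, frames=[7,5,2] (faults so far: 6)
  step 7: ref 3 -> FAULT, evict 5, frames=[7,3,2] (faults so far: 7)
  step 8: ref 3 -> HIT, frames=[7,3,2] (faults so far: 7)
  step 9: ref 1 -> FAULT, evict 2, frames=[7,3,1] (faults so far: 8)
  step 10: ref 1 -> HIT, frames=[7,3,1] (faults so far: 8)
  LRU total faults: 8
--- Optimal ---
  step 0: ref 1 -> FAULT, frames=[1,-,-] (faults so far: 1)
  step 1: ref 6 -> FAULT, frames=[1,6,-] (faults so far: 2)
  step 2: ref 7 -> FAULT, frames=[1,6,7] (faults so far: 3)
  step 3: ref 1 -> HIT, frames=[1,6,7] (faults so far: 3)
  step 4: ref 5 -> FAULT, evict 6, frames=[1,5,7] (faults so far: 4)
  step 5: ref 2 -> FAULT, evict 5, frames=[1,2,7] (faults so far: 5)
  step 6: ref 7 -> HIT, frames=[1,2,7] (faults so far: 5)
  step 7: ref 3 -> FAULT, evict 2, frames=[1,3,7] (faults so far: 6)
  step 8: ref 3 -> HIT, frames=[1,3,7] (faults so far: 6)
  step 9: ref 1 -> HIT, frames=[1,3,7] (faults so far: 6)
  step 10: ref 1 -> HIT, frames=[1,3,7] (faults so far: 6)
  Optimal total faults: 6

Answer: 7 8 6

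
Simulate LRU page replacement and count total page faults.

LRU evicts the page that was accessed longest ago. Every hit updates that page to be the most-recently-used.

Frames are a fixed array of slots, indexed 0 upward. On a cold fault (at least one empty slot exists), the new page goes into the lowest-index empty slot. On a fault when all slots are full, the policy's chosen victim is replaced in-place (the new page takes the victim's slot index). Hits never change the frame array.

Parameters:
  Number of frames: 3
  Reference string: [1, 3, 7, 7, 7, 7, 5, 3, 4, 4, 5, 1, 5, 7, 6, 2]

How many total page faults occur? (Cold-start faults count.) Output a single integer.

Answer: 9

Derivation:
Step 0: ref 1 → FAULT, frames=[1,-,-]
Step 1: ref 3 → FAULT, frames=[1,3,-]
Step 2: ref 7 → FAULT, frames=[1,3,7]
Step 3: ref 7 → HIT, frames=[1,3,7]
Step 4: ref 7 → HIT, frames=[1,3,7]
Step 5: ref 7 → HIT, frames=[1,3,7]
Step 6: ref 5 → FAULT (evict 1), frames=[5,3,7]
Step 7: ref 3 → HIT, frames=[5,3,7]
Step 8: ref 4 → FAULT (evict 7), frames=[5,3,4]
Step 9: ref 4 → HIT, frames=[5,3,4]
Step 10: ref 5 → HIT, frames=[5,3,4]
Step 11: ref 1 → FAULT (evict 3), frames=[5,1,4]
Step 12: ref 5 → HIT, frames=[5,1,4]
Step 13: ref 7 → FAULT (evict 4), frames=[5,1,7]
Step 14: ref 6 → FAULT (evict 1), frames=[5,6,7]
Step 15: ref 2 → FAULT (evict 5), frames=[2,6,7]
Total faults: 9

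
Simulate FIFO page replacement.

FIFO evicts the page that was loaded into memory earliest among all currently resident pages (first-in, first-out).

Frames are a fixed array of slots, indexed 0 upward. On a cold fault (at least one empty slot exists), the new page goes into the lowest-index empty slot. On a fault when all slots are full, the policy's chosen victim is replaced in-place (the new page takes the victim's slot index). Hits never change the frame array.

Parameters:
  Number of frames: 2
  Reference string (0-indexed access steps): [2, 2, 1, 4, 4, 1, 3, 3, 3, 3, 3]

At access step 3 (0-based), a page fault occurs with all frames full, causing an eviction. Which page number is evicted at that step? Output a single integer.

Answer: 2

Derivation:
Step 0: ref 2 -> FAULT, frames=[2,-]
Step 1: ref 2 -> HIT, frames=[2,-]
Step 2: ref 1 -> FAULT, frames=[2,1]
Step 3: ref 4 -> FAULT, evict 2, frames=[4,1]
At step 3: evicted page 2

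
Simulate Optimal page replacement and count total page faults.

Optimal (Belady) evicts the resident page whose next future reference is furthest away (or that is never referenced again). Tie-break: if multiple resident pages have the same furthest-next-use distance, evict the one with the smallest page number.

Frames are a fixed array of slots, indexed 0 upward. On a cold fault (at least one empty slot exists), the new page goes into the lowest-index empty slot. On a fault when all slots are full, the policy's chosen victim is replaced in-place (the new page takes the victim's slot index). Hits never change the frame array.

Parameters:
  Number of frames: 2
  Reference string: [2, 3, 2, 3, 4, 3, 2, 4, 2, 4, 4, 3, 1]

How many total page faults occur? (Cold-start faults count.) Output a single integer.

Answer: 6

Derivation:
Step 0: ref 2 → FAULT, frames=[2,-]
Step 1: ref 3 → FAULT, frames=[2,3]
Step 2: ref 2 → HIT, frames=[2,3]
Step 3: ref 3 → HIT, frames=[2,3]
Step 4: ref 4 → FAULT (evict 2), frames=[4,3]
Step 5: ref 3 → HIT, frames=[4,3]
Step 6: ref 2 → FAULT (evict 3), frames=[4,2]
Step 7: ref 4 → HIT, frames=[4,2]
Step 8: ref 2 → HIT, frames=[4,2]
Step 9: ref 4 → HIT, frames=[4,2]
Step 10: ref 4 → HIT, frames=[4,2]
Step 11: ref 3 → FAULT (evict 2), frames=[4,3]
Step 12: ref 1 → FAULT (evict 3), frames=[4,1]
Total faults: 6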